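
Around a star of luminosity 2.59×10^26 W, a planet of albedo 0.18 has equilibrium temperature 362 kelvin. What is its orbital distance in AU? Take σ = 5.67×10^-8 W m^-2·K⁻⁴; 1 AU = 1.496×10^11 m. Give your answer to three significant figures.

0.440 AU

The flux needed for this T is 4σT⁴/(1−0.18) = 4750 W m^-2.
Then d = [L/(4πS)]^(1/2) = 6.587×10^10 m, i.e. 0.4403 AU.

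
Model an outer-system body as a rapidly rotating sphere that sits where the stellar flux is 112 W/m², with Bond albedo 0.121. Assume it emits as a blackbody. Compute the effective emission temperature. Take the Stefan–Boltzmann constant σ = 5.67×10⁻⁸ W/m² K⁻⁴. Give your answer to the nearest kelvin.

144 K

Averaging over the sphere, the absorbed flux is S(1−α)/4 = 24.61 W/m².
Balancing against σT⁴: T = (24.61/5.67×10⁻⁸)^(1/4) = 144.3 K.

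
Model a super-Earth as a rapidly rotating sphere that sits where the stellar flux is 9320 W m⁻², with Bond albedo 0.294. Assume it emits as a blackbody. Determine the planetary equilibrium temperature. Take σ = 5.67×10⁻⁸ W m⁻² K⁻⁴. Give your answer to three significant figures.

413 K

Absorbed flux (global mean): S(1−α)/4 = 9320·0.706/4 = 1645 W m⁻².
Balancing against σT⁴: T = (1645/5.67×10⁻⁸)^(1/4) = 412.7 K.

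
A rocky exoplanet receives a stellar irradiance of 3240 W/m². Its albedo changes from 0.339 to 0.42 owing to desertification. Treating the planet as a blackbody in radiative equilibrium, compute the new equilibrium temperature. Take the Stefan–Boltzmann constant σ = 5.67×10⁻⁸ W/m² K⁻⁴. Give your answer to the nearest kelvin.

302 K

T₂ = [S(1−α₂)/(4σ)]^(1/4) = [3240·0.58/(4σ)]^(1/4) = 301.7 K.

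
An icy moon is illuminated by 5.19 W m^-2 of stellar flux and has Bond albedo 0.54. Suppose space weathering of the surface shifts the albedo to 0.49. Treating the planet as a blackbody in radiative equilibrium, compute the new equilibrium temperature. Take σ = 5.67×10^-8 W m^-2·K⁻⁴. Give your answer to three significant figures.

58.4 K

New equilibrium: T₂ = [(1−0.49)·5.190/(4σ)]^(1/4) = 58.45 K.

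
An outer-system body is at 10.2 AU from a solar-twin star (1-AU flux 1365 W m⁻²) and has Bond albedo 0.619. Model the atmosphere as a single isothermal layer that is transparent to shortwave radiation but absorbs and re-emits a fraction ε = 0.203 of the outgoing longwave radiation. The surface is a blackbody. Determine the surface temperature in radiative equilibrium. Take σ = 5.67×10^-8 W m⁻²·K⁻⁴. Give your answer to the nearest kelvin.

By the inverse-square law, S = 1365/10.2² = 13.12 W m⁻².
At the top of the atmosphere, σT_e⁴ = S(1−α)/4 = 1.250 W m⁻², giving T_e = 68.52 K.
For a single slab of emissivity ε, T_s⁴ = 2T_e⁴/(2−ε); thus T_s = 68.52·(1.113)^(1/4) = 70.38 K.

70 K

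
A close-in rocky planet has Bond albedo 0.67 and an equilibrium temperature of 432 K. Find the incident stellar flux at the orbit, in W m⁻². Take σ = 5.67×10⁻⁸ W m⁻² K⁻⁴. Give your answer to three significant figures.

From S(1−α)/4 = σT⁴: S = 4σT⁴/(1−α).
The emitted flux is σT⁴ = 1975 W m⁻².
So S = 4×1975/(1−0.67) = 23940 W m⁻².

23900 W m⁻²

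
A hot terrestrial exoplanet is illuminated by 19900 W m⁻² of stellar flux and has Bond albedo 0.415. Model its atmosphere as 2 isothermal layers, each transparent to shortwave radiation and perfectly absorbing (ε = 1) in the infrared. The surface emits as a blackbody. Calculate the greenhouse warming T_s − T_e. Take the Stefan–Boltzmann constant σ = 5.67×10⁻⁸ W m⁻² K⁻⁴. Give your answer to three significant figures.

The effective emission temperature is T_e = [S(1−α)/(4σ)]^¼ = 476.0 K.
Surface: T_s = (3)^¼·T_e = 626.4 K.
Warming: T_s − T_e = 150.4 K.

150 kelvin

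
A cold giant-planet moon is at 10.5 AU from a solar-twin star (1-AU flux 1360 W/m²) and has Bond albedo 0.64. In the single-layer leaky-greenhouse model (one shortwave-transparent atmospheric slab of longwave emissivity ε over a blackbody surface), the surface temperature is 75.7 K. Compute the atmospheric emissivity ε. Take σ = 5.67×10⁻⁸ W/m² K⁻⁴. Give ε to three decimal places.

0.807

Flux at the orbit: S = 1360/(10.5)² = 12.34 W/m².
Effective temperature: T_e = [S(1−α)/(4σ)]^(1/4) = 66.52 K.
Inverting T_s⁴ = 2T_e⁴/(2−ε): (T_e/T_s)⁴ = 0.5963, so ε = 2(1 − 0.5963) = 0.8075.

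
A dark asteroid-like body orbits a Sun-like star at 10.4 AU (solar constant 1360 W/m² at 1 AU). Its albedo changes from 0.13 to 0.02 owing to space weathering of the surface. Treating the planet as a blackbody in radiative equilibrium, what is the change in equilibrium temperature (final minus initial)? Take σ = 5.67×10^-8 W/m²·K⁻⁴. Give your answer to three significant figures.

2.52 K

By the inverse-square law, S = 1360/10.4² = 12.57 W/m².
Initial: T₁ = [S(1−0.13)/(4σ)]^(1/4) = 83.34 K.
After:  T₂ = [12.57·0.98/(4σ)]^(1/4) = 85.85 K.
Change: 85.85 − 83.34 = 2.518 K.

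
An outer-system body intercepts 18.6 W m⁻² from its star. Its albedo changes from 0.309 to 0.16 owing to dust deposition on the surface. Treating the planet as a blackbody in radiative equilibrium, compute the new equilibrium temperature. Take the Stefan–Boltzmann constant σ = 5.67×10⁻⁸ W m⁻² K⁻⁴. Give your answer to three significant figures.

91.1 kelvin

With the new albedo, S(1−α₂)/4 = 3.906 W m⁻², so T₂ = 91.10 K.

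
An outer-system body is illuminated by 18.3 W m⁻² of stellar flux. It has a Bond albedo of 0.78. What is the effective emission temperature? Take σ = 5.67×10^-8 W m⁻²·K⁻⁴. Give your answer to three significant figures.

64.9 K

The planet absorbs (1−α)S over its disc πR² and re-emits over 4πR², so the mean absorbed flux is (1−0.78)·18.30/4 = 1.006 W m⁻².
Set σT⁴ = 1.006 → T = (1.006/σ)^(1/4) = 64.91 K.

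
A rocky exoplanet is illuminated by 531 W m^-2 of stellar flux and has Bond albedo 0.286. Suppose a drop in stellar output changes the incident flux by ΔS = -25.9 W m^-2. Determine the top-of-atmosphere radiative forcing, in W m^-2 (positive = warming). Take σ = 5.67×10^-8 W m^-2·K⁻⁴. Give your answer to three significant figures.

ΔF = Δ[S(1−α)]/4 = (1−0.286)·-25.9/4 = -4.623 W m^-2.

-4.62 W m^-2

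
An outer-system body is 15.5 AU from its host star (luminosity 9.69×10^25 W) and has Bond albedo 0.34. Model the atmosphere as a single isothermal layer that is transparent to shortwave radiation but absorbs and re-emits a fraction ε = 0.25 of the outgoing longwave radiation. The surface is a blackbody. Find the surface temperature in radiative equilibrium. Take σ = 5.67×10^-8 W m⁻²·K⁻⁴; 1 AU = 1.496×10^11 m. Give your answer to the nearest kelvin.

Orbital distance: d = 15.5 AU = 2.319×10^12 m.
S = L/(4πd²) = 1.434 W m⁻².
The planet radiates to space at T_e = [S(1−α)/(4σ)]^(1/4) = 45.20 K.
For a single slab of emissivity ε, T_s⁴ = 2T_e⁴/(2−ε); thus T_s = 45.20·(1.143)^(1/4) = 46.73 K.

47 kelvin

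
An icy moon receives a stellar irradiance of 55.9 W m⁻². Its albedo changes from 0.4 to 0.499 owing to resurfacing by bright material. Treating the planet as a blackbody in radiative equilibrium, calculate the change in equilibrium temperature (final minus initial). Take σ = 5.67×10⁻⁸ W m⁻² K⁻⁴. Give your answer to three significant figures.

Initial: T₁ = [S(1−0.4)/(4σ)]^(1/4) = 110.3 K.
With α = 0.499, T₂ = 105.4 K.
ΔT = T₂ − T₁ = -4.861 K.

-4.86 K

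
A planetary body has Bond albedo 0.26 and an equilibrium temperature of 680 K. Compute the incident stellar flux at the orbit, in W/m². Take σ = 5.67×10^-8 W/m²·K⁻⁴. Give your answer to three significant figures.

65500 W/m²

From S(1−α)/4 = σT⁴: S = 4σT⁴/(1−α).
σT⁴ = 5.67×10⁻⁸·(680)⁴ = 12120 W/m².
So S = 4×12120/(1−0.26) = 65530 W/m².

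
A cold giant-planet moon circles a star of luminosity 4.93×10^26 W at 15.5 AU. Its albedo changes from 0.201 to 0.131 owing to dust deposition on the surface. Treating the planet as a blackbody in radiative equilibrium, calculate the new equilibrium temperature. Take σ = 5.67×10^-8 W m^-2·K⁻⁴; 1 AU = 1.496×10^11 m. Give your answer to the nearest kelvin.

d = 15.5 × 1.496×10^11 m = 2.319×10^12 m.
Flux at the orbit: S = L/(4πd²) = 4.93×10^26/(4π·(2.32×10^12)²) = 7.296 W m^-2.
New equilibrium: T₂ = [(1−0.131)·7.296/(4σ)]^(1/4) = 72.71 K.

73 K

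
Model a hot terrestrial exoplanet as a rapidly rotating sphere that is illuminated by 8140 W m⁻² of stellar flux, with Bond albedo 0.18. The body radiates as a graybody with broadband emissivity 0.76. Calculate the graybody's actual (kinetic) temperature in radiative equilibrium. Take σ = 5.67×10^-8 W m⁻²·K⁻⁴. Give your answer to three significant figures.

Absorbed flux (global mean): S(1−α)/4 = 8140·0.82/4 = 1669 W m⁻².
Equating to εσT⁴ with ε = 0.76: T = (1669/0.76σ)^(1/4) = 443.6 K.

444 K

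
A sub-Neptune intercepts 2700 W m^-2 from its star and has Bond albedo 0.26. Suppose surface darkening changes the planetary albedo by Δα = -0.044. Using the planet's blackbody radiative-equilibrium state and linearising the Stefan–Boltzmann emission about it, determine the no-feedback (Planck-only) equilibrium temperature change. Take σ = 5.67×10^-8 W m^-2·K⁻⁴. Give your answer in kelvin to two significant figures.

4.6 kelvin

Reference equilibrium: T_e = [S(1−α)/(4σ)]^(1/4) = 306.4 K.
ΔF = −(S/4)Δα = −(2700/4)×(-0.044) = 29.70 W m^-2.
The Planck feedback parameter is 4σT_e³ = 6.522 W m^-2/K.
Hence the no-feedback warming is ΔF/(4σT_e³) = 4.55 K.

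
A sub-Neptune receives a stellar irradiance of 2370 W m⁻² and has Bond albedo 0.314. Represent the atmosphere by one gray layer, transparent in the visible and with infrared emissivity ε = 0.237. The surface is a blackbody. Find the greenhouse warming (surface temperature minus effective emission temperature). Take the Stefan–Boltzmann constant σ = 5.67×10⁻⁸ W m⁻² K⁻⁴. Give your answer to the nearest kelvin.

At the top of the atmosphere, σT_e⁴ = S(1−α)/4 = 406.5 W m⁻², giving T_e = 291.0 K.
The surface balance (absorbed SW + ε·downward IR = σT_s⁴) with T_a⁴ = T_s⁴/2 reduces to T_s = T_e·[2/(2−ε)]^¼ = 300.3 K.
Greenhouse warming: T_s − T_e = 9.321 K.

9 K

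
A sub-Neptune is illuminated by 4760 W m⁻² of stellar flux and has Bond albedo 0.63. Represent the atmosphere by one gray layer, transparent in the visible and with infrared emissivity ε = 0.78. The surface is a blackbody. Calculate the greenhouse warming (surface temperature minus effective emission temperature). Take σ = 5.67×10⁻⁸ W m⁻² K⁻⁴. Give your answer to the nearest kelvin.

39 K

Effective emission temperature (TOA balance): σT_e⁴ = S(1−α)/4 = 440.3 W m⁻² → T_e = 296.9 K.
Surface balance with a leaky layer gives σT_s⁴ = σT_e⁴·2/(2−ε), so T_s = T_e·[2/(2−0.78)]^(1/4) = 335.9 K.
The atmosphere warms the surface by 39.05 K.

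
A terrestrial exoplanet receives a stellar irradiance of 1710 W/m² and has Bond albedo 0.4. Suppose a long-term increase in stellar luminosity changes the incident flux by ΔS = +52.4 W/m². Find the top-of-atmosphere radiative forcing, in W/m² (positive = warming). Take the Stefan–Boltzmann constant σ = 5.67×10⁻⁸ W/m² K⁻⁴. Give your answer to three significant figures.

ΔF = Δ[S(1−α)]/4 = (1−0.4)·+52.4/4 = 7.860 W/m².

7.86 W/m²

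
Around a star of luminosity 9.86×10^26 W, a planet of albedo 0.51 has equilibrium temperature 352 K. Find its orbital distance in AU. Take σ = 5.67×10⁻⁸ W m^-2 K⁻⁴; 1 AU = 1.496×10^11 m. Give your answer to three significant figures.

0.702 AU

The flux needed for this T is 4σT⁴/(1−0.51) = 7106 W m^-2.
S = L/(4πd²) → d = √(L/4πS) = √(9.86×10^26/(4π·7106)) = 1.051×10^11 m = 0.7024 AU.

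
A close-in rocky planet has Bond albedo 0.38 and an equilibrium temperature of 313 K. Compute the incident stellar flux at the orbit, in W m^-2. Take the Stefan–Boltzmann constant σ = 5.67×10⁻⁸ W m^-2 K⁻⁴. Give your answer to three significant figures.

Invert the energy balance for S: S = 4σT⁴/(1−α).
The emitted flux is σT⁴ = 544.2 W m^-2.
S = 4·544.2/0.62 = 3511 W m^-2.

3510 W m^-2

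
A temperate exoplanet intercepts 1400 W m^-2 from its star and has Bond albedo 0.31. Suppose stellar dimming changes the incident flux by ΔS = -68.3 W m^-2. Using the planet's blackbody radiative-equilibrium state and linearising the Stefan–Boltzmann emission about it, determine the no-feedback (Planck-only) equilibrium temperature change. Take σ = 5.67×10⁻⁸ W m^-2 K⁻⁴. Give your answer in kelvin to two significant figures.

The baseline emission temperature is T_e = 255.5 K.
TOA radiative forcing: ΔF = (1−α)ΔS/4 = 0.69·(-68.3)/4 = -11.78 W m^-2.
Planck response: λ_P = 4σT_e³ = 4·5.67×10⁻⁸·(255.5)³ = 3.781 W m^-2/K.
Hence the no-feedback warming is ΔF/(4σT_e³) = -3.12 K.

-3.1 kelvin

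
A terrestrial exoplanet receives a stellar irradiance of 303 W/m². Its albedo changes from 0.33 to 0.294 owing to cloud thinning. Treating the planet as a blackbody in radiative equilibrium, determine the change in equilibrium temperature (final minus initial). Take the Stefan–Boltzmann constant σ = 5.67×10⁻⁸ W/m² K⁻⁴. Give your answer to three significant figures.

Before: T₁ = [303.0·0.67/(4σ)]^(1/4) = 173.0 K.
With α = 0.294, T₂ = 175.2 K.
Change: 175.2 − 173.0 = 2.278 K.

2.28 K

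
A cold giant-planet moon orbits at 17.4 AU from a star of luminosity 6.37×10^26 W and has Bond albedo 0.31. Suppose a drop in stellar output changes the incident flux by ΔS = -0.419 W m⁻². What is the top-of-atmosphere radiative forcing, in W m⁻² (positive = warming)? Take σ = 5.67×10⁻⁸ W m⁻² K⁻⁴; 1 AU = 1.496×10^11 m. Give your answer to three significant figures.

-0.0723 W m⁻²

d = 17.4 × 1.496×10^11 m = 2.603×10^12 m.
S = L/(4πd²) = 7.481 W m⁻².
ΔF = Δ[S(1−α)]/4 = (1−0.31)·-0.419/4 = -0.07228 W m⁻².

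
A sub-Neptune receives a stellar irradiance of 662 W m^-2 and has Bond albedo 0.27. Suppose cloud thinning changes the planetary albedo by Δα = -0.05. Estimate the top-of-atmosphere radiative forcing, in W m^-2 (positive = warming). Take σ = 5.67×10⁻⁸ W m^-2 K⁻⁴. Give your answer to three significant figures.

8.28 W m^-2

TOA radiative forcing: ΔF = −S·Δα/4 = −662.0·(-0.05)/4 = 8.275 W m^-2.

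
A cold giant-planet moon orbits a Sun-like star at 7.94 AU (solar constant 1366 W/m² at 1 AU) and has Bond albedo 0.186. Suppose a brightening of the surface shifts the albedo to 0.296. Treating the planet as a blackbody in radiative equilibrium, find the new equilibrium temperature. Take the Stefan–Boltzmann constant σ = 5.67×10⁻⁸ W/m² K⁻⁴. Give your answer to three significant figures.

90.6 K

Flux at the orbit: S = 1366/(7.94)² = 21.67 W/m².
T₂ = [S(1−α₂)/(4σ)]^(1/4) = [21.67·0.704/(4σ)]^(1/4) = 90.56 K.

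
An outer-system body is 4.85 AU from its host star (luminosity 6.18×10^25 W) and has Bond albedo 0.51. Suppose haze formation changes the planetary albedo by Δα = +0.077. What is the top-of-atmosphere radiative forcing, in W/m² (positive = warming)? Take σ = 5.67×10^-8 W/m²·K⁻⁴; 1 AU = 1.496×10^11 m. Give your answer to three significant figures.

d = 4.85 × 1.496×10^11 m = 7.256×10^11 m.
Flux at the orbit: S = L/(4πd²) = 6.18×10^25/(4π·(7.26×10^11)²) = 9.342 W/m².
TOA radiative forcing: ΔF = −S·Δα/4 = −9.342·(+0.077)/4 = -0.1798 W/m².

-0.180 W/m²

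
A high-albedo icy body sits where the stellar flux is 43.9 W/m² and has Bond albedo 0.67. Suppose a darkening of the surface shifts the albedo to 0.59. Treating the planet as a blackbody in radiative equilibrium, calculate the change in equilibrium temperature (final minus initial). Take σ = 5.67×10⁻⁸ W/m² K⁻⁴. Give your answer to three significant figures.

With α = 0.67, T₁ = 89.40 K.
With α = 0.59, T₂ = 94.38 K.
ΔT = T₂ − T₁ = 4.985 K.

4.99 kelvin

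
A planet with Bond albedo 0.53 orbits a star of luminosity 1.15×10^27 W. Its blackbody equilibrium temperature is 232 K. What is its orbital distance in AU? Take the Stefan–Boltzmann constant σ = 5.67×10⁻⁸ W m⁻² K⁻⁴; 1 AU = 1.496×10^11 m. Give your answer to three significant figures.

Energy balance gives S = 4σT⁴/(1−α) = 1398 W m⁻².
S = L/(4πd²) → d = √(L/4πS) = √(1.15×10^27/(4π·1398)) = 2.559×10^11 m = 1.710 AU.

1.71 AU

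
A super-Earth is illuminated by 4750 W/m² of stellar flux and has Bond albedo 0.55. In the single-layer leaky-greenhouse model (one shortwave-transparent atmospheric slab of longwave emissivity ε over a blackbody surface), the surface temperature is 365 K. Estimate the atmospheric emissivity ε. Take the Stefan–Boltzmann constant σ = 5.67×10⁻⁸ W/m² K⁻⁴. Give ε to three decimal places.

TOA balance gives T_e = 311.6 K.
Inverting T_s⁴ = 2T_e⁴/(2−ε): (T_e/T_s)⁴ = 0.5310, so ε = 2(1 − 0.5310) = 0.9380.

0.938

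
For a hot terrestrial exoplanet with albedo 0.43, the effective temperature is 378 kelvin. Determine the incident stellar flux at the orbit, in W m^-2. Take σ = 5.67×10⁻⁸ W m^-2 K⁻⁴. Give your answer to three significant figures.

8120 W m^-2

Invert the energy balance for S: S = 4σT⁴/(1−α).
σT⁴ = 5.67×10⁻⁸·(378)⁴ = 1158 W m^-2.
So S = 4×1158/(1−0.43) = 8123 W m^-2.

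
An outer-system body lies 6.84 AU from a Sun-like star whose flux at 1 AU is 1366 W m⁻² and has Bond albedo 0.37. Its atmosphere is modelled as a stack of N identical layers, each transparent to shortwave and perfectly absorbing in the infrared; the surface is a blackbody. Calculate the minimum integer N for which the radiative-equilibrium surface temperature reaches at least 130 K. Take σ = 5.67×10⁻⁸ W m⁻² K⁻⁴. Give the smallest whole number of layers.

Flux at the orbit: S = 1366/(6.84)² = 29.20 W m⁻².
Top-of-atmosphere balance: σT_e⁴ = S(1−α)/4 = 4.599 W m⁻² → T_e = 94.90 K.
T_s = (N+1)^(1/4)·T_e ≥ 130 K requires N+1 ≥ (T_s/T_e)⁴ = (130/94.90)⁴ = 3.522.
Rounding up, N = 3.

3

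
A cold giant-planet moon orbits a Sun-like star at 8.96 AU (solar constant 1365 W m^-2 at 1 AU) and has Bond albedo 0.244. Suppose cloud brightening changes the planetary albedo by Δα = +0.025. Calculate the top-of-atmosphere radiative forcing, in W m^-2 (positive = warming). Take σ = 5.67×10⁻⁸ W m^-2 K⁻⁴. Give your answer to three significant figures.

By the inverse-square law, S = 1365/8.96² = 17.00 W m^-2.
The change in absorbed flux is Δ[S(1−α)/4] = −SΔα/4 = -0.1063 W m^-2.

-0.106 W m^-2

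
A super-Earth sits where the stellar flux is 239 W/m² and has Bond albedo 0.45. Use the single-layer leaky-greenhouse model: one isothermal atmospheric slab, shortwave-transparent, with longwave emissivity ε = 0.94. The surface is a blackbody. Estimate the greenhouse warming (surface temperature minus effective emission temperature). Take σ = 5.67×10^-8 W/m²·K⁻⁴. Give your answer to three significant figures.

Effective emission temperature (TOA balance): σT_e⁴ = S(1−α)/4 = 32.86 W/m² → T_e = 155.2 K.
For a single slab of emissivity ε, T_s⁴ = 2T_e⁴/(2−ε); thus T_s = 155.2·(1.887)^(1/4) = 181.8 K.
T_s − T_e = 181.8 − 155.2 = 26.69 K.

26.7 K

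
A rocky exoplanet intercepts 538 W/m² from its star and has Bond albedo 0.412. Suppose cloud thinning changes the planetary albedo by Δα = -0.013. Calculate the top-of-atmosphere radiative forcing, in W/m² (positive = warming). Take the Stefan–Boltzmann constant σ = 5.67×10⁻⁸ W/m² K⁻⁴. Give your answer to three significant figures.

ΔF = −(S/4)Δα = −(538.0/4)×(-0.013) = 1.748 W/m².

1.75 W/m²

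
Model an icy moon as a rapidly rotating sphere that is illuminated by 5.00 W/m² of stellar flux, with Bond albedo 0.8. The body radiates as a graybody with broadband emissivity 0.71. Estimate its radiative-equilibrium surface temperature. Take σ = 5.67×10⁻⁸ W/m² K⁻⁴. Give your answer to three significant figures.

49.9 K

Averaging over the sphere, the absorbed flux is S(1−α)/4 = 0.2500 W/m².
Radiative balance εσT⁴ = 0.2500 gives T = [0.2500/(0.71·σ)]^(1/4) = 49.92 K.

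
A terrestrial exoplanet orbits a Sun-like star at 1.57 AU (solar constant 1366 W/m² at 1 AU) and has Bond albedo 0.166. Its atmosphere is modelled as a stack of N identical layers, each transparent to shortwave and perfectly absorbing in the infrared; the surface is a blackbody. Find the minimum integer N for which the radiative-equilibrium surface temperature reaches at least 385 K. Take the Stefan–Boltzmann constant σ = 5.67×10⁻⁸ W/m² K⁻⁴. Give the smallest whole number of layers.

By the inverse-square law, S = 1366/1.57² = 554.2 W/m².
Top-of-atmosphere balance: σT_e⁴ = S(1−α)/4 = 115.5 W/m² → T_e = 212.5 K.
Since T_s⁴ = (N+1)T_e⁴, we need N ≥ (T_s/T_e)⁴ − 1 = 9.781.
So N ≥ 9.781; the smallest integer is N = 10.

10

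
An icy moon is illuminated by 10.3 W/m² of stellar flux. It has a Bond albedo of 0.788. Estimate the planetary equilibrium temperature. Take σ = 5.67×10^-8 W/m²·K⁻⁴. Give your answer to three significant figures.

55.7 K

The planet absorbs (1−α)S over its disc πR² and re-emits over 4πR², so the mean absorbed flux is (1−0.788)·10.30/4 = 0.5459 W/m².
Set σT⁴ = 0.5459 → T = (0.5459/σ)^(1/4) = 55.70 K.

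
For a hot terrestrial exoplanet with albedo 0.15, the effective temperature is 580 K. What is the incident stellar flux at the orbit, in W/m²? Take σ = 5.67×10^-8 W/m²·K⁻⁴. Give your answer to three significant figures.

30200 W/m²

From S(1−α)/4 = σT⁴: S = 4σT⁴/(1−α).
The emitted flux is σT⁴ = 6416 W/m².
So S = 4×6416/(1−0.15) = 30200 W/m².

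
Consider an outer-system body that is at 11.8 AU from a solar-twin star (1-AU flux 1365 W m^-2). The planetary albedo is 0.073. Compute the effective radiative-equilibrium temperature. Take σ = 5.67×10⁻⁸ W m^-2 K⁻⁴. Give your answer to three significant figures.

79.6 kelvin

Flux at the orbit: S = 1365/(11.8)² = 9.803 W m^-2.
Averaging over the sphere, the absorbed flux is S(1−α)/4 = 2.272 W m^-2.
Balancing against σT⁴: T = (2.272/5.67×10⁻⁸)^(1/4) = 79.56 K.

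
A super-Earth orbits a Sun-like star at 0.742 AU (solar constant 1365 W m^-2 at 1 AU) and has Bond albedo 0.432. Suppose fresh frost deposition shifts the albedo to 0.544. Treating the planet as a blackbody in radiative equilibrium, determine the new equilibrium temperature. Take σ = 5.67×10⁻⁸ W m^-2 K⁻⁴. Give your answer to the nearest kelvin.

266 K

Irradiance scales as 1/d², so S = 1365 W m^-2 × (1/0.742)² = 2479 W m^-2.
With the new albedo, S(1−α₂)/4 = 282.6 W m^-2, so T₂ = 265.7 K.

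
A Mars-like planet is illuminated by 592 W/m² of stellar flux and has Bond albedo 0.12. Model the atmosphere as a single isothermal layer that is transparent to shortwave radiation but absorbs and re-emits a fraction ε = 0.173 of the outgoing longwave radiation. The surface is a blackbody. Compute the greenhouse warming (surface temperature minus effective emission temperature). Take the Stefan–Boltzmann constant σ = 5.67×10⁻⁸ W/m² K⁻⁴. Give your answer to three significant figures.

5.01 K

Effective emission temperature (TOA balance): σT_e⁴ = S(1−α)/4 = 130.2 W/m² → T_e = 218.9 K.
For a single slab of emissivity ε, T_s⁴ = 2T_e⁴/(2−ε); thus T_s = 218.9·(1.095)^(1/4) = 223.9 K.
Greenhouse warming: T_s − T_e = 5.008 K.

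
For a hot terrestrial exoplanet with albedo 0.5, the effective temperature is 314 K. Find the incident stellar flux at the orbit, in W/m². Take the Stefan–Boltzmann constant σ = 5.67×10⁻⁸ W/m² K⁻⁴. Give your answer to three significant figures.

4410 W/m²

From S(1−α)/4 = σT⁴: S = 4σT⁴/(1−α).
The emitted flux is σT⁴ = 551.2 W/m².
So S = 4×551.2/(1−0.5) = 4410 W/m².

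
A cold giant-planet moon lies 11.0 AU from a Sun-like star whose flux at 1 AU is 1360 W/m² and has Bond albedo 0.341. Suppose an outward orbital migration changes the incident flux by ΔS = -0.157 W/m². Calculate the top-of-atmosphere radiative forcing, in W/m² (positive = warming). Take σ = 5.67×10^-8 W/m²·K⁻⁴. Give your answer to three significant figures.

By the inverse-square law, S = 1360/11.0² = 11.24 W/m².
Only a fraction (1−α) is absorbed and it's spread over 4πR², so ΔF = (1−α)ΔS/4 = -0.02587 W/m².

-0.0259 W/m²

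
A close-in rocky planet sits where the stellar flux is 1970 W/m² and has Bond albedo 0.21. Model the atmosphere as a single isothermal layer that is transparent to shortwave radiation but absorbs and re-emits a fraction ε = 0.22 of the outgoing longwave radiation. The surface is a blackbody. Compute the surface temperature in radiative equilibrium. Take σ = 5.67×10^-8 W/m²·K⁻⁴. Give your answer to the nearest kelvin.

Effective emission temperature (TOA balance): σT_e⁴ = S(1−α)/4 = 389.1 W/m² → T_e = 287.8 K.
For a single slab of emissivity ε, T_s⁴ = 2T_e⁴/(2−ε); thus T_s = 287.8·(1.124)^(1/4) = 296.3 K.

296 K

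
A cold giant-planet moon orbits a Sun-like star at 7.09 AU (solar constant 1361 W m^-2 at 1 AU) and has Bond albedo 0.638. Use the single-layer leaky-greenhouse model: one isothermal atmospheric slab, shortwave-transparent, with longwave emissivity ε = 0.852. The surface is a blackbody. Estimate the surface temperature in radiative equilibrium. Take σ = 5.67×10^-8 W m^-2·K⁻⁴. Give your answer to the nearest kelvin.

Irradiance scales as 1/d², so S = 1361 W m^-2 × (1/7.09)² = 27.07 W m^-2.
The planet radiates to space at T_e = [S(1−α)/(4σ)]^(1/4) = 81.08 K.
The surface balance (absorbed SW + ε·downward IR = σT_s⁴) with T_a⁴ = T_s⁴/2 reduces to T_s = T_e·[2/(2−ε)]^¼ = 93.15 K.

93 K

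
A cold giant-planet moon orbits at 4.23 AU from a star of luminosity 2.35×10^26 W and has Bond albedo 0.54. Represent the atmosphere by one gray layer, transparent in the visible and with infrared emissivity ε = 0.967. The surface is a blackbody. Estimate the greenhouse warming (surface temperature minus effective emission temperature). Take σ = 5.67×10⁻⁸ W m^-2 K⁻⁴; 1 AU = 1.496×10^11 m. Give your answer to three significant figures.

17.7 K

d = 4.23 × 1.496×10^11 m = 6.328×10^11 m.
S = L/(4πd²) = 46.70 W m^-2.
The planet radiates to space at T_e = [S(1−α)/(4σ)]^(1/4) = 98.65 K.
The surface balance (absorbed SW + ε·downward IR = σT_s⁴) with T_a⁴ = T_s⁴/2 reduces to T_s = T_e·[2/(2−ε)]^¼ = 116.4 K.
T_s − T_e = 116.4 − 98.65 = 17.72 K.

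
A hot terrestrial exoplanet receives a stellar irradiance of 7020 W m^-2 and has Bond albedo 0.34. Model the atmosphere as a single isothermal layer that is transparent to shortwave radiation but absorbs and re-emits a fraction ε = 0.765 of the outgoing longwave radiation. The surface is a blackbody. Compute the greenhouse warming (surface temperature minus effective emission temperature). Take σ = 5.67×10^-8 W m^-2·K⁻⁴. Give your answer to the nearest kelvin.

48 kelvin

At the top of the atmosphere, σT_e⁴ = S(1−α)/4 = 1158 W m^-2, giving T_e = 378.1 K.
The surface balance (absorbed SW + ε·downward IR = σT_s⁴) with T_a⁴ = T_s⁴/2 reduces to T_s = T_e·[2/(2−ε)]^¼ = 426.5 K.
The atmosphere warms the surface by 48.42 K.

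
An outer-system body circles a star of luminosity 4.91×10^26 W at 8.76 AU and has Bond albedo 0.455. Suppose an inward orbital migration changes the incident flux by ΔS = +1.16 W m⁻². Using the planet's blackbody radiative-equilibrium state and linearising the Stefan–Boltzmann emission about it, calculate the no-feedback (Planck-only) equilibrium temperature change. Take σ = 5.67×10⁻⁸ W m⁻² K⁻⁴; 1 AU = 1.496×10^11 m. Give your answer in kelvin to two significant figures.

d = 8.76 × 1.496×10^11 m = 1.310×10^12 m.
Spreading L over a sphere of radius d: S = 4.91×10^26/(4π·1.31×10^12²) = 22.75 W m⁻².
The baseline emission temperature is T_e = 85.99 K.
Only a fraction (1−α) is absorbed and it's spread over 4πR², so ΔF = (1−α)ΔS/4 = 0.1580 W m⁻².
The Planck feedback parameter is 4σT_e³ = 0.1442 W m⁻²/K.
So ΔT₀ = 0.1580/0.1442 = 1.10 K.

1.1 K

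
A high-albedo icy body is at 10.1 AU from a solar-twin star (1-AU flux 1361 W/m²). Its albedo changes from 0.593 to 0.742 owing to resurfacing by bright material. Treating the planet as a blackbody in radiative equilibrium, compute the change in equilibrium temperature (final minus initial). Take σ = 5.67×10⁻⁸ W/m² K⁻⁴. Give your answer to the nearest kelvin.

Flux at the orbit: S = 1361/(10.1)² = 13.34 W/m².
Before: T₁ = [13.34·0.407/(4σ)]^(1/4) = 69.95 K.
With α = 0.742, T₂ = 62.42 K.
Change: 62.42 − 69.95 = -7.534 K.

-8 K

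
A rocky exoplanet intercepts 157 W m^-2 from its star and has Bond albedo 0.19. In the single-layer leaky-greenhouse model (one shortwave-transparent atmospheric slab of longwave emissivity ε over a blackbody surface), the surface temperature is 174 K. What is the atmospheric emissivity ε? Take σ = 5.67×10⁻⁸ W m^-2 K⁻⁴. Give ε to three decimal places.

TOA balance gives T_e = 153.9 K.
Since (2−ε)/2 = (T_e/T_s)⁴ = 0.6117, ε = 0.7766.

0.777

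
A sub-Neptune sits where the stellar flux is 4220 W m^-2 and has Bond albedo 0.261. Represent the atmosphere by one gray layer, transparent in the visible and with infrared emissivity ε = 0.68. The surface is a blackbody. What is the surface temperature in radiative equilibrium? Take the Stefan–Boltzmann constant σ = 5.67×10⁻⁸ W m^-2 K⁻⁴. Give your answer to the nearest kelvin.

The planet radiates to space at T_e = [S(1−α)/(4σ)]^(1/4) = 342.4 K.
The surface balance (absorbed SW + ε·downward IR = σT_s⁴) with T_a⁴ = T_s⁴/2 reduces to T_s = T_e·[2/(2−ε)]^¼ = 379.9 K.

380 kelvin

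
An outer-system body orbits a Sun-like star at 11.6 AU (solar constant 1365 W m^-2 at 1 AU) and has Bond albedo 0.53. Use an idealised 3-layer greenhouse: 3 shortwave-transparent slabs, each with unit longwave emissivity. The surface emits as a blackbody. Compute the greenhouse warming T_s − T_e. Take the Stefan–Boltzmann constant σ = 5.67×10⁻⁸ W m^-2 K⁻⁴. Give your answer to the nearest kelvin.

28 K

Flux at the orbit: S = 1365/(11.6)² = 10.14 W m^-2.
Top-of-atmosphere balance: σT_e⁴ = S(1−α)/4 = 1.192 W m^-2 → T_e = 67.71 K.
T_s = (N+1)^(1/4)·T_e = 95.76 K.
Warming: T_s − T_e = 28.05 K.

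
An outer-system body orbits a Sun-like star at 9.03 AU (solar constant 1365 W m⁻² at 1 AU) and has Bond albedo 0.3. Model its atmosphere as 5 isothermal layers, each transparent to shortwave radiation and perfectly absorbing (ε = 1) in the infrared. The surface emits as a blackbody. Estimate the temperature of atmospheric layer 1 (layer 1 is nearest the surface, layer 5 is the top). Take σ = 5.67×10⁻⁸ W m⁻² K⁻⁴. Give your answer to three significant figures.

Flux at the orbit: S = 1365/(9.03)² = 16.74 W m⁻².
Top-of-atmosphere balance: σT_e⁴ = S(1−α)/4 = 2.930 W m⁻² → T_e = 84.78 K.
Each opaque layer satisfies 2T_j⁴ = T_{j−1}⁴ + T_{j+1}⁴, giving T_k⁴ = (N+1−k)T_e⁴.
With k = 1: T_1 = (5+1−1)^¼·84.78 K = 126.8 K.

127 K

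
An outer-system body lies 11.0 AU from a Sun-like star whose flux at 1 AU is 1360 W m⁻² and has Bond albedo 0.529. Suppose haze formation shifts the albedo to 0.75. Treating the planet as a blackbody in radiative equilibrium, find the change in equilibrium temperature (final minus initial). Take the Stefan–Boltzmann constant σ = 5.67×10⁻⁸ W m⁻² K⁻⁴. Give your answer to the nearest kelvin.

Flux at the orbit: S = 1360/(11.0)² = 11.24 W m⁻².
With α = 0.529, T₁ = 69.51 K.
Final:   T₂ = [S(1−0.75)/(4σ)]^(1/4) = 59.33 K.
Change: 59.33 − 69.51 = -10.18 K.

-10 K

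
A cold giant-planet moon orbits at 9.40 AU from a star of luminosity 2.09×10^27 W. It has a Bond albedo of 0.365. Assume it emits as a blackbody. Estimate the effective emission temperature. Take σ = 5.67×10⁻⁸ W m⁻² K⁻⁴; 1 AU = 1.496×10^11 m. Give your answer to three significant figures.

124 kelvin

Orbital distance: d = 9.40 AU = 1.406×10^12 m.
Flux at the orbit: S = L/(4πd²) = 2.09×10^27/(4π·(1.41×10^12)²) = 84.10 W m⁻².
Averaging over the sphere, the absorbed flux is S(1−α)/4 = 13.35 W m⁻².
Balancing against σT⁴: T = (13.35/5.67×10⁻⁸)^(1/4) = 123.9 K.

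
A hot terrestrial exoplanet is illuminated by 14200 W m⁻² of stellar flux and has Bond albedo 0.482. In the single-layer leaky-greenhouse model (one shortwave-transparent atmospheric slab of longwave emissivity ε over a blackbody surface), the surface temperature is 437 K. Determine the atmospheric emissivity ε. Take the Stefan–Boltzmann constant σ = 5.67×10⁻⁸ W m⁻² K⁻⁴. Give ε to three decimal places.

0.221

TOA balance gives T_e = 424.4 K.
T_s⁴ = T_e⁴·2/(2−ε) → ε = 2 − 2(T_e/T_s)⁴ = 2 − 2·(424.4/437)⁴ = 0.2214.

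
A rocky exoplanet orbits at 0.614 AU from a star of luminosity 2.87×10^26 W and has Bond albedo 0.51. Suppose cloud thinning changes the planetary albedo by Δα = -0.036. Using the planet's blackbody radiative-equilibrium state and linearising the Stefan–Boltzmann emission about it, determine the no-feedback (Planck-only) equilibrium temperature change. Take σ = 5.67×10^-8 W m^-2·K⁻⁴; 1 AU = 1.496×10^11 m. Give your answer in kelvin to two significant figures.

d = 0.614 × 1.496×10^11 m = 9.185×10^10 m.
Spreading L over a sphere of radius d: S = 2.87×10^26/(4π·9.19×10^10²) = 2707 W m^-2.
Reference equilibrium: T_e = [S(1−α)/(4σ)]^(1/4) = 276.5 K.
TOA radiative forcing: ΔF = −S·Δα/4 = −2707·(-0.036)/4 = 24.36 W m^-2.
Planck response: λ_P = 4σT_e³ = 4·5.67×10⁻⁸·(276.5)³ = 4.796 W m^-2/K.
So ΔT₀ = 24.36/4.796 = 5.08 K.

5.1 K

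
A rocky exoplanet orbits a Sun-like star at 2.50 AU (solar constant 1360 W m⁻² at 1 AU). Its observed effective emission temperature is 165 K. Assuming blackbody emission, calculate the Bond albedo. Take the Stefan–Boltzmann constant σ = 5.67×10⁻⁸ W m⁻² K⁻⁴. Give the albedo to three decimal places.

Flux at the orbit: S = 1360/(2.50)² = 217.6 W m⁻².
From σT⁴ = S(1−α)/4 we invert for α: 1−α = 4σT⁴/S.
σT⁴ = 42.03 W m⁻², so 4σT⁴ = 168.1 W m⁻².
Hence α = 1 − 168.1/217.6 = 0.2275.

0.227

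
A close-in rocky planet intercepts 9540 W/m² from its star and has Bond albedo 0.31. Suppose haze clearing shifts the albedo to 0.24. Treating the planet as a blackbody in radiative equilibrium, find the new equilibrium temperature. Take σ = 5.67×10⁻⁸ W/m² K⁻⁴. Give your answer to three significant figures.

423 K

New equilibrium: T₂ = [(1−0.24)·9540/(4σ)]^(1/4) = 422.8 K.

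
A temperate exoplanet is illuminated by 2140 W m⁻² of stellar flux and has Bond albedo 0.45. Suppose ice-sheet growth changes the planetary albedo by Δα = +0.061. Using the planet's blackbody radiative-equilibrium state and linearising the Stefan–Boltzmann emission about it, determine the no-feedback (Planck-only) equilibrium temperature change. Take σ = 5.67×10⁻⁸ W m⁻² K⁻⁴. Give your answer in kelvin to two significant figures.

Unperturbed T_e = [2140·(1−0.45)/(4σ)]^¼ = 268.4 K.
TOA radiative forcing: ΔF = −S·Δα/4 = −2140·(+0.061)/4 = -32.63 W m⁻².
The Planck feedback parameter is 4σT_e³ = 4.385 W m⁻²/K.
Hence the no-feedback warming is ΔF/(4σT_e³) = -7.44 K.

-7.4 K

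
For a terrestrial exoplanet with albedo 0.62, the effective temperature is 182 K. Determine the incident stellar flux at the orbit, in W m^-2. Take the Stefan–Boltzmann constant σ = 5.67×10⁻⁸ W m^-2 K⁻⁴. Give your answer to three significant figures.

655 W m^-2

From S(1−α)/4 = σT⁴: S = 4σT⁴/(1−α).
σT⁴ = 5.67×10⁻⁸·(182)⁴ = 62.21 W m^-2.
S = 4·62.21/0.38 = 654.9 W m^-2.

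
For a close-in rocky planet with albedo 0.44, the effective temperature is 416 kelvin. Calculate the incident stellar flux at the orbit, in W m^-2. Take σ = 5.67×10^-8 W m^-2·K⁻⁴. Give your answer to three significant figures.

12100 W m^-2

Invert the energy balance for S: S = 4σT⁴/(1−α).
σT⁴ = 5.67×10⁻⁸·(416)⁴ = 1698 W m^-2.
So S = 4×1698/(1−0.44) = 12130 W m^-2.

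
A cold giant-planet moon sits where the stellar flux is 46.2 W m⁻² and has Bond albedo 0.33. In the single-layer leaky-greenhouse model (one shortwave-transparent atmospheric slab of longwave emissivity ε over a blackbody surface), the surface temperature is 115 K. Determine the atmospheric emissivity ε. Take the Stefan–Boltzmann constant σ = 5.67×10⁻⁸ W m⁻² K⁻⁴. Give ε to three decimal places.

Effective temperature: T_e = [S(1−α)/(4σ)]^(1/4) = 108.1 K.
T_s⁴ = T_e⁴·2/(2−ε) → ε = 2 − 2(T_e/T_s)⁴ = 2 − 2·(108.1/115)⁴ = 0.4393.

0.439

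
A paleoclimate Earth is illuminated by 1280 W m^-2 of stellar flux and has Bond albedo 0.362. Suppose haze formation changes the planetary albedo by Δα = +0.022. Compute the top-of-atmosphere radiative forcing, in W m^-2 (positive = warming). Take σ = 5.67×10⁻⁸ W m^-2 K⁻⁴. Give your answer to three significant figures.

-7.04 W m^-2

TOA radiative forcing: ΔF = −S·Δα/4 = −1280·(+0.022)/4 = -7.040 W m^-2.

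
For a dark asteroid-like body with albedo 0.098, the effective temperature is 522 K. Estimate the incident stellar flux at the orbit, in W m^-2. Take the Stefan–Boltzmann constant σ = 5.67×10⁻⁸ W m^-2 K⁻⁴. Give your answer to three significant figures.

From S(1−α)/4 = σT⁴: S = 4σT⁴/(1−α).
The emitted flux is σT⁴ = 4210 W m^-2.
So S = 4×4210/(1−0.098) = 18670 W m^-2.

18700 W m^-2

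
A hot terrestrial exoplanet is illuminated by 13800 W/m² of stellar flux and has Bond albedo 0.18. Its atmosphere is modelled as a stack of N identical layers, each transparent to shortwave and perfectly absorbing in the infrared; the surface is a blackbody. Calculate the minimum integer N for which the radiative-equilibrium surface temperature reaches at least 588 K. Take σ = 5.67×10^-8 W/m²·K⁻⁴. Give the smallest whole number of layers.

2

The effective emission temperature is T_e = [S(1−α)/(4σ)]^¼ = 472.6 K.
Since T_s⁴ = (N+1)T_e⁴, we need N ≥ (T_s/T_e)⁴ − 1 = 1.396.
Rounding up, N = 2.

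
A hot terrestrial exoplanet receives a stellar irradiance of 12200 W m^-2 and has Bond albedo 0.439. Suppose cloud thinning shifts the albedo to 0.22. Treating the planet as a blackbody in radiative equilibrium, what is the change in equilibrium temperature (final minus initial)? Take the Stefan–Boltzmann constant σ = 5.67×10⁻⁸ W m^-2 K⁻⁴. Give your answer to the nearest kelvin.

36 K

Initial: T₁ = [S(1−0.439)/(4σ)]^(1/4) = 416.8 K.
After:  T₂ = [12200·0.78/(4σ)]^(1/4) = 452.6 K.
Change: 452.6 − 416.8 = 35.80 K.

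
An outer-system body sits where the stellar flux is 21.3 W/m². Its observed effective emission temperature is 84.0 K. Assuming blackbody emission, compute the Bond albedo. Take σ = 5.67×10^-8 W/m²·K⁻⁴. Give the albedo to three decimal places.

0.470

Rearranging the radiative balance, α = 1 − 4σT⁴/S.
4σT⁴ = 4·5.67×10⁻⁸·(84.0)⁴ = 11.29 W/m².
1−α = 11.29/21.30 = 0.5301, so α = 0.4699.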